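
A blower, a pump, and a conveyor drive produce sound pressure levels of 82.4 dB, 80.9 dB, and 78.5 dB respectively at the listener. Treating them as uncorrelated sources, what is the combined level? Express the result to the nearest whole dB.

For uncorrelated sources the intensities add, so convert each level to linear form, sum, and take 10·log₁₀ of the total.
Σ 10^(L/10) = 10^(82.4/10) + 10^(80.9/10) + 10^(78.5/10) = 3.676e+08.
L_total = 10·log₁₀(3.676e+08) = 85.65 dB.

86 dB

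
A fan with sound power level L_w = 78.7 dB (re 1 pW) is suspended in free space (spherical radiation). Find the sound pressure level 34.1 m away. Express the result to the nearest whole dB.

37 dB

Free-field spherical radiation: L_p = L_w − 10·log₁₀(4π·r²), r = 34.1 m.
4π·r² = 1.461e+04 m², 10·log₁₀ of that is 41.647 dB.
L_p = 78.7 − 41.647 = 37.05 dB.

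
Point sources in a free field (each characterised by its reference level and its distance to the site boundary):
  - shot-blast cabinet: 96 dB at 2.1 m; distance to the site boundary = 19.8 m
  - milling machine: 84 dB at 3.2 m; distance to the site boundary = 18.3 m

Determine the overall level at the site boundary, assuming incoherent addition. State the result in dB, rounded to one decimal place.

Propagate each source to the receiver with L = L_ref − 20·log₁₀(r/r_ref), then add intensities.
shot-blast cabinet: 96 − 20·log₁₀(19.8/2.1) = 96 − 19.49 = 76.51 dB.
milling machine: 84 − 20·log₁₀(18.3/3.2) = 84 − 15.15 = 68.85 dB.
Σ 10^(L/10) = 5.246e+07 → L_total = 10·log₁₀(5.246e+07) = 77.20 dB.

77.2 dB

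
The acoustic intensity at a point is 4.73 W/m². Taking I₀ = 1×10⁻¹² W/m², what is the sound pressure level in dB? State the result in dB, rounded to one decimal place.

L = 10·log₁₀(I/I₀) = 10·log₁₀(4.73/10⁻¹²) = 10·log₁₀(4.73×10^12).
L = 10·(0.6749 + 12) = 126.75 dB.

126.7 dB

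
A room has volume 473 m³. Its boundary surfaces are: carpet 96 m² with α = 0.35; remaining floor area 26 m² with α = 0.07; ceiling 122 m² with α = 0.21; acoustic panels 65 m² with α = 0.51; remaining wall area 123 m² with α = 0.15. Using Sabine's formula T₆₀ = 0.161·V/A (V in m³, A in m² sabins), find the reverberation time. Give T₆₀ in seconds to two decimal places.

Total absorption A = 96·0.35 + 26·0.07 + 122·0.21 + 65·0.51 + 123·0.15 = 112.64 m² sabins.
T₆₀ = 0.161 × 473 / 112.64 = 0.676 s.

0.68 s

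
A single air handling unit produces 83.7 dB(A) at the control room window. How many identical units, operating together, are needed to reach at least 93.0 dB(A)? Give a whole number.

9

Need L₁ + 10·log₁₀ N ≥ 93.0, i.e. log₁₀ N ≥ 0.93.
N ≥ 10^(9.3/10) = 8.511, so N = 9.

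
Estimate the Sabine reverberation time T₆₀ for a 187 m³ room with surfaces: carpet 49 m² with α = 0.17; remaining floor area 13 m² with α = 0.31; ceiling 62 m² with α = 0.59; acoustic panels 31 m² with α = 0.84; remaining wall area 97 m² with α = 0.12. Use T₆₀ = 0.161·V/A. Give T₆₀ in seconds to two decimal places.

Summing Sᵢαᵢ: 49·0.17 + 13·0.31 + 62·0.59 + 31·0.84 + 97·0.12 = 86.62 m².
T₆₀ = 0.161·V/A = 0.161·187/86.62 = 0.348 s.

0.35 s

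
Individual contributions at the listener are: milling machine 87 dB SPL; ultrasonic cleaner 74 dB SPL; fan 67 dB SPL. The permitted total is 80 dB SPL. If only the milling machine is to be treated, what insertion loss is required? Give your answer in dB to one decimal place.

The untreated sources together contribute 10^(74/10) + 10^(67/10) = 3.013e+07, i.e. 74.79 dB SPL.
To meet 80 dB SPL overall, the treated milling machine may contribute at most 10^(80/10) − 3.013e+07 = 6.987e+07, i.e. 78.44 dB SPL.
So the milling machine must be reduced from 87 to 78.44 dB SPL: IL = 8.56 dB.

8.6 dB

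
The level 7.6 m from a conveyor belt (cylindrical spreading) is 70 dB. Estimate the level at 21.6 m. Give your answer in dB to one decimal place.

65.5 dB

Cylindrical spreading from a line source gives a 10·log₁₀(r₂/r₁) drop.
L₂ = 70 − 10·log₁₀(21.6/7.6) = 70 − 4.536 = 65.46 dB.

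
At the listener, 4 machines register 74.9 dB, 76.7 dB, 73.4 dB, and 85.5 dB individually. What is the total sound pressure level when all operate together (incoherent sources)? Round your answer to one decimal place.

86.6 dB

For uncorrelated sources the intensities add, so convert each level to linear form, sum, and take 10·log₁₀ of the total.
Σ 10^(L/10) = 10^(74.9/10) + 10^(76.7/10) + 10^(73.4/10) + 10^(85.5/10) = 4.544e+08.
L_total = 10·log₁₀(4.544e+08) = 86.57 dB.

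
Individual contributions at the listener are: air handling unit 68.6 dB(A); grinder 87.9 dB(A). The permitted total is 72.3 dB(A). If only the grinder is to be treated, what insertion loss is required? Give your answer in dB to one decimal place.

18.0 dB

Everything except the grinder sums to 10^(68.6/10) = 7.244e+06 in linear terms, 68.60 dB(A).
To meet 72.3 dB(A) overall, the treated grinder may contribute at most 10^(72.3/10) − 7.244e+06 = 9.738e+06, i.e. 69.88 dB(A).
Required insertion loss = 87.9 − 69.88 = 18.02 dB.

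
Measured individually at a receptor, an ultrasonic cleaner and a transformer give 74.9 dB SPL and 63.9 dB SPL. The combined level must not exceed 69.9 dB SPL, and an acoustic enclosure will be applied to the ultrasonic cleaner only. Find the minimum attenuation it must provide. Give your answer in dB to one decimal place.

6.3 dB

Fixed contribution from the other source: Σ 10^(L/10) = 10^(63.9/10) = 2.455e+06 (63.90 dB SPL).
The limit corresponds to 10^(69.9/10) = 9.772e+06; subtracting the fixed part leaves 7.318e+06 for the ultrasonic cleaner, i.e. 68.64 dB SPL.
So the ultrasonic cleaner must be reduced from 74.9 to 68.64 dB SPL: IL = 6.26 dB.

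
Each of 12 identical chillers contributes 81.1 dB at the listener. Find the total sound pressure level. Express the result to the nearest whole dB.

L_total = L₁ + 10·log₁₀ N for N identical incoherent sources.
L_total = 81.1 + 10·log₁₀(12) = 81.1 + 10.792 = 91.89 dB.

92 dB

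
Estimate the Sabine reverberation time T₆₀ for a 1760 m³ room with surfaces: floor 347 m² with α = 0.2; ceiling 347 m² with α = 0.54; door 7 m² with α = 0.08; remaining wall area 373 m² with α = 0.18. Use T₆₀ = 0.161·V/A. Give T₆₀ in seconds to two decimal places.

A = Σ Sᵢαᵢ = 347·0.2 + 347·0.54 + 7·0.08 + 373·0.18 = 324.48 m².
T₆₀ = 0.161·V/A = 0.161·1760/324.48 = 0.873 s.

0.87 s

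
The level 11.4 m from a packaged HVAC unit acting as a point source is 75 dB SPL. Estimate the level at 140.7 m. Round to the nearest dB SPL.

53 dB SPL

Spherical spreading from a point source gives a 20·log₁₀(r₂/r₁) drop.
L₂ = 75 − 20·log₁₀(140.7/11.4) = 75 − 21.828 = 53.17 dB SPL.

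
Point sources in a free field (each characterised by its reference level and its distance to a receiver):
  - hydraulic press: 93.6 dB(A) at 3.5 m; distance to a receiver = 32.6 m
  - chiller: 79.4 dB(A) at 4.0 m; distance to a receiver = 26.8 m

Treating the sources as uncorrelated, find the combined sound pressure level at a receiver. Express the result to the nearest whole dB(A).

75 dB(A)

Propagate each source to the receiver with L = L_ref − 20·log₁₀(r/r_ref), then add intensities.
hydraulic press: 93.6 − 20·log₁₀(32.6/3.5) = 93.6 − 19.38 = 74.22 dB(A).
chiller: 79.4 − 20·log₁₀(26.8/4.0) = 79.4 − 16.52 = 62.88 dB(A).
Σ 10^(L/10) = 2.835e+07 → L_total = 10·log₁₀(2.835e+07) = 74.52 dB(A).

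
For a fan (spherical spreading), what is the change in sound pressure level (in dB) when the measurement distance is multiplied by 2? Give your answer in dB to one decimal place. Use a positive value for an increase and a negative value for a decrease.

-6.0 dB

With spherical spreading the level changes by −20·log₁₀(r₂/r₁).
ΔL = −20·log₁₀(2) = -6.02 dB.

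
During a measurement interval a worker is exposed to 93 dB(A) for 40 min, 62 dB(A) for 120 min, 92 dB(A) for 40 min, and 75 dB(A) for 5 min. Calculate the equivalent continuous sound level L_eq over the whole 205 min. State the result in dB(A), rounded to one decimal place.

88.5 dB(A)

Weight each interval's intensity by its duration and average over T = 205 min:
Σ tᵢ·10^(Lᵢ/10) = 40·10^(93/10) + 120·10^(62/10) + 40·10^(92/10) + 5·10^(75/10) = 1.436e+11.
L_eq = 10·log₁₀(1.436e+11/205) = 88.45 dB(A).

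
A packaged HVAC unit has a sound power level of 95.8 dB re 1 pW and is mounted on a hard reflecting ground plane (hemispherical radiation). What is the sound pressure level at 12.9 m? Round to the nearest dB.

66 dB

L_p = L_w − 10·log₁₀(2π·r²) with r = 12.9 m.
2π·r² = 1046 m², 10·log₁₀ of that is 30.194 dB.
L_p = 95.8 − 30.194 = 65.61 dB.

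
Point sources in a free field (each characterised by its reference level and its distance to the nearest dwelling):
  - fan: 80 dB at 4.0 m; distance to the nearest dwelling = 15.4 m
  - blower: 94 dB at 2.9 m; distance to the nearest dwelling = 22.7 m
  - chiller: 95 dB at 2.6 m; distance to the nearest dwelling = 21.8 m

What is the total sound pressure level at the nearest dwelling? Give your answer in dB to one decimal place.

79.7 dB

Propagate each source to the receiver with L = L_ref − 20·log₁₀(r/r_ref), then add intensities.
fan: 80 − 20·log₁₀(15.4/4.0) = 80 − 11.71 = 68.29 dB.
blower: 94 − 20·log₁₀(22.7/2.9) = 94 − 17.87 = 76.13 dB.
chiller: 95 − 20·log₁₀(21.8/2.6) = 95 − 18.47 = 76.53 dB.
Σ 10^(L/10) = 9.272e+07 → L_total = 10·log₁₀(9.272e+07) = 79.67 dB.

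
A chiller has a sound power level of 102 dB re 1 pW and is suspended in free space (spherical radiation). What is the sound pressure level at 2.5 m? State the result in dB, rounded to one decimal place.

Free-field spherical radiation: L_p = L_w − 10·log₁₀(4π·r²), r = 2.5 m.
4π·r² = 78.54 m², 10·log₁₀ of that is 18.951 dB.
L_p = 102 − 18.951 = 83.05 dB.

83.0 dB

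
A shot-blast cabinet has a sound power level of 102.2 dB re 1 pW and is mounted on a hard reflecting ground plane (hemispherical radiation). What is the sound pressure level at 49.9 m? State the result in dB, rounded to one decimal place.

60.3 dB

L_p = L_w − 10·log₁₀(2π·r²) with r = 49.9 m.
2π·r² = 1.565e+04 m², 10·log₁₀ of that is 41.944 dB.
L_p = 102.2 − 41.944 = 60.26 dB.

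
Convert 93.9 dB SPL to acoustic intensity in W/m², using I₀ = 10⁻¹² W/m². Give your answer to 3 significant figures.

I/I₀ = 10^(93.9/10) = 2.455e+09, so I = 2.455e+09 × 10⁻¹² W/m².

0.00245 W/m²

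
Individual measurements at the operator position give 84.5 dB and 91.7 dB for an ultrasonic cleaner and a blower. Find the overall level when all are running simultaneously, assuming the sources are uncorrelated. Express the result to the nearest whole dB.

For uncorrelated sources the intensities add, so convert each level to linear form, sum, and take 10·log₁₀ of the total.
Σ 10^(L/10) = 10^(84.5/10) + 10^(91.7/10) = 1.761e+09.
L_total = 10·log₁₀(1.761e+09) = 92.46 dB.

92 dB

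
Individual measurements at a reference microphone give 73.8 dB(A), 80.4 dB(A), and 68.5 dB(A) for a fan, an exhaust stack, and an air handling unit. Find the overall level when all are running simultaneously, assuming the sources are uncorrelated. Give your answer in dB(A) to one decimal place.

For uncorrelated sources the intensities add, so convert each level to linear form, sum, and take 10·log₁₀ of the total.
Σ 10^(L/10) = 10^(73.8/10) + 10^(80.4/10) + 10^(68.5/10) = 1.407e+08.
L_total = 10·log₁₀(1.407e+08) = 81.48 dB(A).

81.5 dB(A)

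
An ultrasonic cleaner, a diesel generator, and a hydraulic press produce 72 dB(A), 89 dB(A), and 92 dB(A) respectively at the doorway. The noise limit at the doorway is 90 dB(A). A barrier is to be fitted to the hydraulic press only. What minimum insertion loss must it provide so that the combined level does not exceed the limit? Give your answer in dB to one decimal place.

9.2 dB

Fixed contribution from the other sources: Σ 10^(L/10) = 10^(72/10) + 10^(89/10) = 8.102e+08 (89.09 dB(A)).
To meet 90 dB(A) overall, the treated hydraulic press may contribute at most 10^(90/10) − 8.102e+08 = 1.898e+08, i.e. 82.78 dB(A).
So the hydraulic press must be reduced from 92 to 82.78 dB(A): IL = 9.22 dB.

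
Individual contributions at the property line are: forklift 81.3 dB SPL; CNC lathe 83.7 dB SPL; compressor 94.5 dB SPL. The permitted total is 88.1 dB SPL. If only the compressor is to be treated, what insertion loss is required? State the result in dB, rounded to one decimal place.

10.1 dB

Everything except the compressor sums to 10^(81.3/10) + 10^(83.7/10) = 3.693e+08 in linear terms, 85.67 dB SPL.
The limit corresponds to 10^(88.1/10) = 6.457e+08; subtracting the fixed part leaves 2.763e+08 for the compressor, i.e. 84.41 dB SPL.
So the compressor must be reduced from 94.5 to 84.41 dB SPL: IL = 10.09 dB.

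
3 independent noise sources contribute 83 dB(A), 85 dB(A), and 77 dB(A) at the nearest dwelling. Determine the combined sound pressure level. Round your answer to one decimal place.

87.5 dB(A)

Incoherent sources combine by intensity addition: L_total = 10·log₁₀(Σ 10^(L_i/10)).
Σ 10^(L/10) = 10^(83/10) + 10^(85/10) + 10^(77/10) = 5.659e+08.
L_total = 10·log₁₀(5.659e+08) = 87.53 dB(A).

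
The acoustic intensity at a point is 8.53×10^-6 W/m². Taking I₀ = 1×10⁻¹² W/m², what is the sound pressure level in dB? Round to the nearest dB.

I/I₀ = 8.53×10^-6/10⁻¹² = 8.53×10^6, and L = 10·log₁₀(I/I₀).
L = 10·(0.9309 + 6) = 69.31 dB.

69 dB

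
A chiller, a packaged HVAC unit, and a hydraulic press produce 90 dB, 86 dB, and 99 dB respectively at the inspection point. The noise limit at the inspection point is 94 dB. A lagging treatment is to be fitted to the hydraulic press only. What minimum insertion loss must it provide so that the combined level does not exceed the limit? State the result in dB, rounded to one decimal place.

8.5 dB

Everything except the hydraulic press sums to 10^(90/10) + 10^(86/10) = 1.398e+09 in linear terms, 91.46 dB.
The limit corresponds to 10^(94/10) = 2.512e+09; subtracting the fixed part leaves 1.114e+09 for the hydraulic press, i.e. 90.47 dB.
So the hydraulic press must be reduced from 99 to 90.47 dB: IL = 8.53 dB.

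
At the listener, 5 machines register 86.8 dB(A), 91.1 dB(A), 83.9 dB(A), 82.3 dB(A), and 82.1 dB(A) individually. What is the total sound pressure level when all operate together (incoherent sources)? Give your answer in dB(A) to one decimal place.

Incoherent sources combine by intensity addition: L_total = 10·log₁₀(Σ 10^(L_i/10)).
Σ 10^(L/10) = 10^(86.8/10) + 10^(91.1/10) + 10^(83.9/10) + 10^(82.3/10) + 10^(82.1/10) = 2.344e+09.
L_total = 10·log₁₀(2.344e+09) = 93.70 dB(A).

93.7 dB(A)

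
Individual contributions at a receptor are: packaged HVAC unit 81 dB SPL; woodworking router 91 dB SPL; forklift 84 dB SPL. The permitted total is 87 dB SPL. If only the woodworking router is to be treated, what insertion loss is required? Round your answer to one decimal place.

10.1 dB

Fixed contribution from the other sources: Σ 10^(L/10) = 10^(81/10) + 10^(84/10) = 3.771e+08 (85.76 dB SPL).
To meet 87 dB SPL overall, the treated woodworking router may contribute at most 10^(87/10) − 3.771e+08 = 1.241e+08, i.e. 80.94 dB SPL.
Required insertion loss = 91 − 80.94 = 10.06 dB.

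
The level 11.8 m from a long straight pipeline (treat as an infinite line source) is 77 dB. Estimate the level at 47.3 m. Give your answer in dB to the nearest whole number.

71 dB

For a line source, L₂ = L₁ − 10·log₁₀(r₂/r₁).
L₂ = 77 − 10·log₁₀(47.3/11.8) = 77 − 6.030 = 70.97 dB.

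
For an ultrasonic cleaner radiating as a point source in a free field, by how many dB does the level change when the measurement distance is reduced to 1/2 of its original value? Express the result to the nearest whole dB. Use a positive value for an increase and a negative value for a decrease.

With spherical spreading the level changes by −20·log₁₀(r₂/r₁).
ΔL = −20·log₁₀(0.5) = +6.02 dB.

+6 dB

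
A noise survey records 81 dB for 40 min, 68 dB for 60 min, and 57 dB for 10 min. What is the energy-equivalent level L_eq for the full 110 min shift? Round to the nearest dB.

77 dB

L_eq = 10·log₁₀[(1/T)·Σ tᵢ·10^(Lᵢ/10)] with T = 110 min.
Σ tᵢ·10^(Lᵢ/10) = 40·10^(81/10) + 60·10^(68/10) + 10·10^(57/10) = 5.419e+09.
L_eq = 10·log₁₀(5.419e+09/110) = 76.93 dB.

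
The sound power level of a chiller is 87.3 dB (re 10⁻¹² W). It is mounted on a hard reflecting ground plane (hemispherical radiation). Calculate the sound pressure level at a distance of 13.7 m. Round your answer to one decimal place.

56.6 dB

L_p = L_w − 10·log₁₀(2π·r²) with r = 13.7 m.
2π·r² = 1179 m², 10·log₁₀ of that is 30.716 dB.
L_p = 87.3 − 30.716 = 56.58 dB.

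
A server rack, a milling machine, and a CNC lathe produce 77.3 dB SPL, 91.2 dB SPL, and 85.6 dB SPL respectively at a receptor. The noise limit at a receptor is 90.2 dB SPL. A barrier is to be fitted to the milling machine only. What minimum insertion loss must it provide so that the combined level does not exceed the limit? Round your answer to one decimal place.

Fixed contribution from the other sources: Σ 10^(L/10) = 10^(77.3/10) + 10^(85.6/10) = 4.168e+08 (86.20 dB SPL).
The limit corresponds to 10^(90.2/10) = 1.047e+09; subtracting the fixed part leaves 6.303e+08 for the milling machine, i.e. 88.00 dB SPL.
So the milling machine must be reduced from 91.2 to 88.00 dB SPL: IL = 3.20 dB.

3.2 dB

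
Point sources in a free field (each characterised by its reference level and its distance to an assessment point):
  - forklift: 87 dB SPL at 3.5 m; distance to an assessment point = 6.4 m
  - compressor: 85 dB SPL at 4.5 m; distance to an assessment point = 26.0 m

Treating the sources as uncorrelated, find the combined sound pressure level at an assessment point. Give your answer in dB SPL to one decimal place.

82.0 dB SPL

First find each source's level at the receiver (point-source: −20·log₁₀(r/r_ref)), then combine on an intensity basis.
forklift: 87 − 20·log₁₀(6.4/3.5) = 87 − 5.24 = 81.76 dB SPL.
compressor: 85 − 20·log₁₀(26.0/4.5) = 85 − 15.24 = 69.76 dB SPL.
Σ 10^(L/10) = 1.594e+08 → L_total = 10·log₁₀(1.594e+08) = 82.02 dB SPL.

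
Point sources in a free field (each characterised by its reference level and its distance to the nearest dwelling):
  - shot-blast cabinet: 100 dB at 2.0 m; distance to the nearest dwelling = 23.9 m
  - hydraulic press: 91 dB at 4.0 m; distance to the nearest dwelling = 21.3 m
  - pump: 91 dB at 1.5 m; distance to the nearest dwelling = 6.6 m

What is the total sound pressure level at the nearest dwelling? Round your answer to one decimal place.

Propagate each source to the receiver with L = L_ref − 20·log₁₀(r/r_ref), then add intensities.
shot-blast cabinet: 100 − 20·log₁₀(23.9/2.0) = 100 − 21.55 = 78.45 dB.
hydraulic press: 91 − 20·log₁₀(21.3/4.0) = 91 − 14.53 = 76.47 dB.
pump: 91 − 20·log₁₀(6.6/1.5) = 91 − 12.87 = 78.13 dB.
Σ 10^(L/10) = 1.795e+08 → L_total = 10·log₁₀(1.795e+08) = 82.54 dB.

82.5 dB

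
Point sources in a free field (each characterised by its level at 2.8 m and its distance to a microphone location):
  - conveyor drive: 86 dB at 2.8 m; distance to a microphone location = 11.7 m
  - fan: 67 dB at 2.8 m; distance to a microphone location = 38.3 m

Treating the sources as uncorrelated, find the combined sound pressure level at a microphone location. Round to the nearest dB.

74 dB

Apply inverse-square spreading to bring every level to the receiver, then sum 10^(L/10).
conveyor drive: 86 − 20·log₁₀(11.7/2.8) = 86 − 12.42 = 73.58 dB.
fan: 67 − 20·log₁₀(38.3/2.8) = 67 − 22.72 = 44.28 dB.
Σ 10^(L/10) = 2.283e+07 → L_total = 10·log₁₀(2.283e+07) = 73.58 dB.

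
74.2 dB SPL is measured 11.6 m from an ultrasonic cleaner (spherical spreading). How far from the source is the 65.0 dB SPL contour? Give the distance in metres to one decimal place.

Point-source spreading drops the level by 20·log₁₀(r₂/r₁); inverting, r₂/r₁ = 10^(ΔL/20).
r₂ = 11.6·10^((74.2−65.0)/20) = 11.6·10^(9.2/20) = 33.45 m.

33.5 m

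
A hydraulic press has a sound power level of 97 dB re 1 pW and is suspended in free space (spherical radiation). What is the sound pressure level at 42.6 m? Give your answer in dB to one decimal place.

53.4 dB

Free-field spherical radiation: L_p = L_w − 10·log₁₀(4π·r²), r = 42.6 m.
4π·r² = 2.28e+04 m², 10·log₁₀ of that is 43.580 dB.
L_p = 97 − 43.580 = 53.42 dB.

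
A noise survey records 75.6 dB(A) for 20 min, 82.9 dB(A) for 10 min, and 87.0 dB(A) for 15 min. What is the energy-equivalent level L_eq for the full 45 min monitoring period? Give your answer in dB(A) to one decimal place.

Weight each interval's intensity by its duration and average over T = 45 min:
Σ tᵢ·10^(Lᵢ/10) = 20·10^(75.6/10) + 10·10^(82.9/10) + 15·10^(87.0/10) = 1.019e+10.
L_eq = 10·log₁₀(1.019e+10/45) = 83.55 dB(A).

83.6 dB(A)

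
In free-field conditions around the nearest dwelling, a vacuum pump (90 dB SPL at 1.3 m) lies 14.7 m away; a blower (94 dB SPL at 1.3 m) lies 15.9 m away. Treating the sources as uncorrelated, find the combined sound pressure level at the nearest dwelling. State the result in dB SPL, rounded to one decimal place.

Propagate each source to the receiver with L = L_ref − 20·log₁₀(r/r_ref), then add intensities.
vacuum pump: 90 − 20·log₁₀(14.7/1.3) = 90 − 21.07 = 68.93 dB SPL.
blower: 94 − 20·log₁₀(15.9/1.3) = 94 − 21.75 = 72.25 dB SPL.
Σ 10^(L/10) = 2.461e+07 → L_total = 10·log₁₀(2.461e+07) = 73.91 dB SPL.

73.9 dB SPL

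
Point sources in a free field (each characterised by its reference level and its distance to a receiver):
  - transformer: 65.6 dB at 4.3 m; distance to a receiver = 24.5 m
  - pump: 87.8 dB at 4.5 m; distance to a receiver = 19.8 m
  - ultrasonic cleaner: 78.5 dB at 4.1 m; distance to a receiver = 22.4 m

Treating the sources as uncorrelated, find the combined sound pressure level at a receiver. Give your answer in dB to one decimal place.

Apply inverse-square spreading to bring every level to the receiver, then sum 10^(L/10).
transformer: 65.6 − 20·log₁₀(24.5/4.3) = 65.6 − 15.11 = 50.49 dB.
pump: 87.8 − 20·log₁₀(19.8/4.5) = 87.8 − 12.87 = 74.93 dB.
ultrasonic cleaner: 78.5 − 20·log₁₀(22.4/4.1) = 78.5 − 14.75 = 63.75 dB.
Σ 10^(L/10) = 3.361e+07 → L_total = 10·log₁₀(3.361e+07) = 75.26 dB.

75.3 dB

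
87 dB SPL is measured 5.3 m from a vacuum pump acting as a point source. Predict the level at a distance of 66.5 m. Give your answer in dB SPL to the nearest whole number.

65 dB SPL

Spherical spreading from a point source gives a 20·log₁₀(r₂/r₁) drop.
L₂ = 87 − 20·log₁₀(66.5/5.3) = 87 − 21.971 = 65.03 dB SPL.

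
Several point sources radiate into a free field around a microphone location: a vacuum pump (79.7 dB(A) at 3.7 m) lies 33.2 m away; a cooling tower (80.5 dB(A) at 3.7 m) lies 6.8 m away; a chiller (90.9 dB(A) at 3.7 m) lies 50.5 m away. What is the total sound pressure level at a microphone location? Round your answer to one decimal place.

76.1 dB(A)

Propagate each source to the receiver with L = L_ref − 20·log₁₀(r/r_ref), then add intensities.
vacuum pump: 79.7 − 20·log₁₀(33.2/3.7) = 79.7 − 19.06 = 60.64 dB(A).
cooling tower: 80.5 − 20·log₁₀(6.8/3.7) = 80.5 − 5.29 = 75.21 dB(A).
chiller: 90.9 − 20·log₁₀(50.5/3.7) = 90.9 − 22.70 = 68.20 dB(A).
Σ 10^(L/10) = 4.098e+07 → L_total = 10·log₁₀(4.098e+07) = 76.13 dB(A).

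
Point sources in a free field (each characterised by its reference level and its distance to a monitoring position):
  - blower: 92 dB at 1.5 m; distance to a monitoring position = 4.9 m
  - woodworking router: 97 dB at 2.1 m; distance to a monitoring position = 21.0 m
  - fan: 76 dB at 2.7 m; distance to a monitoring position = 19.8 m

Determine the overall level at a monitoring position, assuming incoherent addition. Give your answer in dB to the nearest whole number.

Apply inverse-square spreading to bring every level to the receiver, then sum 10^(L/10).
blower: 92 − 20·log₁₀(4.9/1.5) = 92 − 10.28 = 81.72 dB.
woodworking router: 97 − 20·log₁₀(21.0/2.1) = 97 − 20.00 = 77.00 dB.
fan: 76 − 20·log₁₀(19.8/2.7) = 76 − 17.31 = 58.69 dB.
Σ 10^(L/10) = 1.994e+08 → L_total = 10·log₁₀(1.994e+08) = 83.00 dB.

83 dB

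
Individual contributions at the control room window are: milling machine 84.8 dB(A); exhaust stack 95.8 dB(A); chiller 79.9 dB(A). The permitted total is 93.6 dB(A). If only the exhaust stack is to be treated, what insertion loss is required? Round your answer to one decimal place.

3.0 dB

Fixed contribution from the other sources: Σ 10^(L/10) = 10^(84.8/10) + 10^(79.9/10) = 3.997e+08 (86.02 dB(A)).
The limit corresponds to 10^(93.6/10) = 2.291e+09; subtracting the fixed part leaves 1.891e+09 for the exhaust stack, i.e. 92.77 dB(A).
Required insertion loss = 95.8 − 92.77 = 3.03 dB.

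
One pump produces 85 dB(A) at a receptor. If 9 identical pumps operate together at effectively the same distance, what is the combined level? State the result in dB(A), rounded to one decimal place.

94.5 dB(A)

N identical incoherent sources raise the level by 10·log₁₀ N.
L_total = 85 + 10·log₁₀(9) = 85 + 9.542 = 94.54 dB(A).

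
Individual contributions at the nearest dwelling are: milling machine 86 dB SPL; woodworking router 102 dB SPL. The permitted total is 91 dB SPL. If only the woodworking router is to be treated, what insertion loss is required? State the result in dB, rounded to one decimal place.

The untreated sources together contribute 10^(86/10) = 3.981e+08, i.e. 86.00 dB SPL.
The limit corresponds to 10^(91/10) = 1.259e+09; subtracting the fixed part leaves 8.608e+08 for the woodworking router, i.e. 89.35 dB SPL.
So the woodworking router must be reduced from 102 to 89.35 dB SPL: IL = 12.65 dB.

12.7 dB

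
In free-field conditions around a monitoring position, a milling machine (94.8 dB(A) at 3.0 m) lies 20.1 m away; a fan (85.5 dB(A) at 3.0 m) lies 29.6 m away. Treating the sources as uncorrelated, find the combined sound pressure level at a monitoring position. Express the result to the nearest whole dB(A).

Apply inverse-square spreading to bring every level to the receiver, then sum 10^(L/10).
milling machine: 94.8 − 20·log₁₀(20.1/3.0) = 94.8 − 16.52 = 78.28 dB(A).
fan: 85.5 − 20·log₁₀(29.6/3.0) = 85.5 − 19.88 = 65.62 dB(A).
Σ 10^(L/10) = 7.092e+07 → L_total = 10·log₁₀(7.092e+07) = 78.51 dB(A).

79 dB(A)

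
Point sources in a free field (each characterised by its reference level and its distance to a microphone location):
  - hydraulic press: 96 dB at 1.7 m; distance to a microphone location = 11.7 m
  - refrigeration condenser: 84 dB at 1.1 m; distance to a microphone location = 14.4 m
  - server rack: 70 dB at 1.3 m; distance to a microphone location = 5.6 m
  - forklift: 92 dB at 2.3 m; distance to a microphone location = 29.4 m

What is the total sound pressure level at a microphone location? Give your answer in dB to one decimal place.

79.8 dB

Apply inverse-square spreading to bring every level to the receiver, then sum 10^(L/10).
hydraulic press: 96 − 20·log₁₀(11.7/1.7) = 96 − 16.75 = 79.25 dB.
refrigeration condenser: 84 − 20·log₁₀(14.4/1.1) = 84 − 22.34 = 61.66 dB.
server rack: 70 − 20·log₁₀(5.6/1.3) = 70 − 12.68 = 57.32 dB.
forklift: 92 − 20·log₁₀(29.4/2.3) = 92 − 22.13 = 69.87 dB.
Σ 10^(L/10) = 9.575e+07 → L_total = 10·log₁₀(9.575e+07) = 79.81 dB.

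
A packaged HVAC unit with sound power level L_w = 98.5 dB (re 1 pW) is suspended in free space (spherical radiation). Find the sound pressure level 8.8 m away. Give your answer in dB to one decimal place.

Free-field spherical radiation: L_p = L_w − 10·log₁₀(4π·r²), r = 8.8 m.
4π·r² = 973.1 m², 10·log₁₀ of that is 29.882 dB.
L_p = 98.5 − 29.882 = 68.62 dB.

68.6 dB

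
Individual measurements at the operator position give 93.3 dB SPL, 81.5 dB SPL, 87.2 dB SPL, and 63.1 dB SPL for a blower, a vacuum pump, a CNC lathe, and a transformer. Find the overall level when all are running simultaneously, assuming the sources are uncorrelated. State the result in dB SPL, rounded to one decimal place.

For uncorrelated sources the intensities add, so convert each level to linear form, sum, and take 10·log₁₀ of the total.
Σ 10^(L/10) = 10^(93.3/10) + 10^(81.5/10) + 10^(87.2/10) + 10^(63.1/10) = 2.806e+09.
L_total = 10·log₁₀(2.806e+09) = 94.48 dB SPL.

94.5 dB SPL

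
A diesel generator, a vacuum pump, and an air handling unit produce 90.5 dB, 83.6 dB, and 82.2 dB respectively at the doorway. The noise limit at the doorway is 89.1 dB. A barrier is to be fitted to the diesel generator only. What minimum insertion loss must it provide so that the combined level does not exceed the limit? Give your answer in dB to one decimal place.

The untreated sources together contribute 10^(83.6/10) + 10^(82.2/10) = 3.950e+08, i.e. 85.97 dB.
The limit corresponds to 10^(89.1/10) = 8.128e+08; subtracting the fixed part leaves 4.178e+08 for the diesel generator, i.e. 86.21 dB.
Required insertion loss = 90.5 − 86.21 = 4.29 dB.

4.3 dB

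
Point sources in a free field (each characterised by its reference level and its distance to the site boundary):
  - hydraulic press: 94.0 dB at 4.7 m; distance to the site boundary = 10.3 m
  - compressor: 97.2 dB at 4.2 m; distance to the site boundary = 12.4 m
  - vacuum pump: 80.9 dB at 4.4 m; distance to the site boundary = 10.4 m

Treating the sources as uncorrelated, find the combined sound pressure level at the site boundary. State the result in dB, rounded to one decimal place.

90.6 dB

Apply inverse-square spreading to bring every level to the receiver, then sum 10^(L/10).
hydraulic press: 94.0 − 20·log₁₀(10.3/4.7) = 94.0 − 6.81 = 87.19 dB.
compressor: 97.2 − 20·log₁₀(12.4/4.2) = 97.2 − 9.40 = 87.80 dB.
vacuum pump: 80.9 − 20·log₁₀(10.4/4.4) = 80.9 − 7.47 = 73.43 dB.
Σ 10^(L/10) = 1.147e+09 → L_total = 10·log₁₀(1.147e+09) = 90.60 dB.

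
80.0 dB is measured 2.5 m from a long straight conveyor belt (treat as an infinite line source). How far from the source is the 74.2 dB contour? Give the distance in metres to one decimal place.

9.5 m

For a line source L₁ − L₂ = 10·log₁₀(r₂/r₁), so r₂ = r₁·10^((L₁−L₂)/10).
r₂ = 2.5·10^((80.0−74.2)/10) = 2.5·10^(5.8/10) = 9.50 m.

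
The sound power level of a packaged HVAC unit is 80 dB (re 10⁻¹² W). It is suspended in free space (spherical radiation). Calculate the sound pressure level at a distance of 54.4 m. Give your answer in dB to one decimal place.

34.3 dB

Free-field spherical radiation: L_p = L_w − 10·log₁₀(4π·r²), r = 54.4 m.
4π·r² = 3.719e+04 m², 10·log₁₀ of that is 45.704 dB.
L_p = 80 − 45.704 = 34.30 dB.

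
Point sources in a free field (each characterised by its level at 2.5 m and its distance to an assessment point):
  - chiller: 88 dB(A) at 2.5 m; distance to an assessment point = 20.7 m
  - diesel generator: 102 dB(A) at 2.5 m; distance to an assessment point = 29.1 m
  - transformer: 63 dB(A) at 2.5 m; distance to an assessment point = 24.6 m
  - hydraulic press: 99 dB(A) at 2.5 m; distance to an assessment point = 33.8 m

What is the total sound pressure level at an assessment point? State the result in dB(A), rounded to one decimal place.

82.3 dB(A)

Apply inverse-square spreading to bring every level to the receiver, then sum 10^(L/10).
chiller: 88 − 20·log₁₀(20.7/2.5) = 88 − 18.36 = 69.64 dB(A).
diesel generator: 102 − 20·log₁₀(29.1/2.5) = 102 − 21.32 = 80.68 dB(A).
transformer: 63 − 20·log₁₀(24.6/2.5) = 63 − 19.86 = 43.14 dB(A).
hydraulic press: 99 − 20·log₁₀(33.8/2.5) = 99 − 22.62 = 76.38 dB(A).
Σ 10^(L/10) = 1.697e+08 → L_total = 10·log₁₀(1.697e+08) = 82.30 dB(A).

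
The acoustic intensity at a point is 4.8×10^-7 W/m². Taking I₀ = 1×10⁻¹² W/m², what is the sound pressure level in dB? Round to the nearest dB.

I/I₀ = 4.8×10^-7/10⁻¹² = 4.8×10^5, and L = 10·log₁₀(I/I₀).
L = 10·(0.6812 + 5) = 56.81 dB.

57 dB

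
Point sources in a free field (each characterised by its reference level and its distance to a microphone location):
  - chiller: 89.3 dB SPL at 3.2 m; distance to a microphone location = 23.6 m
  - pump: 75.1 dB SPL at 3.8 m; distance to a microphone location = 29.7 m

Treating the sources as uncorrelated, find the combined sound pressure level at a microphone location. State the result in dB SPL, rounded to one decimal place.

72.1 dB SPL

Apply inverse-square spreading to bring every level to the receiver, then sum 10^(L/10).
chiller: 89.3 − 20·log₁₀(23.6/3.2) = 89.3 − 17.36 = 71.94 dB SPL.
pump: 75.1 − 20·log₁₀(29.7/3.8) = 75.1 − 17.86 = 57.24 dB SPL.
Σ 10^(L/10) = 1.618e+07 → L_total = 10·log₁₀(1.618e+07) = 72.09 dB SPL.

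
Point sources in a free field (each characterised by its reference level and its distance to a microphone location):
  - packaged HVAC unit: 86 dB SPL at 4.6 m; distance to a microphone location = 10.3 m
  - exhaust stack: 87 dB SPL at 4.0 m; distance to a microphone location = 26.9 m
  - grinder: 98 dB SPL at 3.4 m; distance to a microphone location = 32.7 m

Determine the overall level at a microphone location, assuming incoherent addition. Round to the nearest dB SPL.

82 dB SPL

Apply inverse-square spreading to bring every level to the receiver, then sum 10^(L/10).
packaged HVAC unit: 86 − 20·log₁₀(10.3/4.6) = 86 − 7.00 = 79.00 dB SPL.
exhaust stack: 87 − 20·log₁₀(26.9/4.0) = 87 − 16.55 = 70.45 dB SPL.
grinder: 98 − 20·log₁₀(32.7/3.4) = 98 − 19.66 = 78.34 dB SPL.
Σ 10^(L/10) = 1.587e+08 → L_total = 10·log₁₀(1.587e+08) = 82.01 dB SPL.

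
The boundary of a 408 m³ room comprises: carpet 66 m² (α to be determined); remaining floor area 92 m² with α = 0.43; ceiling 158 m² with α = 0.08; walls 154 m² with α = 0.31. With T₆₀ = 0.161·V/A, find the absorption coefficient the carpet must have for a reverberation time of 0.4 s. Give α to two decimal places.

0.97

From T₆₀ = 0.161·V/A, the target T₆₀ = 0.4 s needs A = 0.161·408/0.4 = 164.22 m².
Absorption from the other surfaces = 92·0.43 + 158·0.08 + 154·0.31 = 99.94 m², so the carpet must supply 64.28 m² over 66 m².
α = 64.28/66 = 0.974.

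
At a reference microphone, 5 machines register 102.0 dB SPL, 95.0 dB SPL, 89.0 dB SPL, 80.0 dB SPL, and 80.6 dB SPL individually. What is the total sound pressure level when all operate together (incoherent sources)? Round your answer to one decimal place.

For uncorrelated sources the intensities add, so convert each level to linear form, sum, and take 10·log₁₀ of the total.
Σ 10^(L/10) = 10^(102.0/10) + 10^(95.0/10) + 10^(89.0/10) + 10^(80.0/10) + 10^(80.6/10) = 2.002e+10.
L_total = 10·log₁₀(2.002e+10) = 103.01 dB SPL.

103.0 dB SPL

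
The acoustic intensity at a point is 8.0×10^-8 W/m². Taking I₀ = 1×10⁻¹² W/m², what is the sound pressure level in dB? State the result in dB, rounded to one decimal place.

L = 10·log₁₀(I/I₀) = 10·log₁₀(8.0×10^-8/10⁻¹²) = 10·log₁₀(8.0×10^4).
L = 10·(0.9031 + 4) = 49.03 dB.

49.0 dB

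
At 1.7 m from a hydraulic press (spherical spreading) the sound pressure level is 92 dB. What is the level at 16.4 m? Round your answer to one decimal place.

72.3 dB

Point-source attenuation: ΔL = 20·log₁₀(r₂/r₁) = 20·log₁₀(16.4/1.7) = 19.688 dB.
L₂ = 92 − 20·log₁₀(16.4/1.7) = 92 − 19.688 = 72.31 dB.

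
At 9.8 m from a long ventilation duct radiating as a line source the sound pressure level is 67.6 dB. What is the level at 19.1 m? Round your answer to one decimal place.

Line-source attenuation: ΔL = 10·log₁₀(r₂/r₁) = 10·log₁₀(19.1/9.8) = 2.898 dB.
L₂ = 67.6 − 10·log₁₀(19.1/9.8) = 67.6 − 2.898 = 64.70 dB.

64.7 dB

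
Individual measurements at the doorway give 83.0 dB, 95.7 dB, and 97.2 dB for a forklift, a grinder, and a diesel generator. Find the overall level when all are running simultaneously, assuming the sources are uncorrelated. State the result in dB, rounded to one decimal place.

99.6 dB

For uncorrelated sources the intensities add, so convert each level to linear form, sum, and take 10·log₁₀ of the total.
Σ 10^(L/10) = 10^(83.0/10) + 10^(95.7/10) + 10^(97.2/10) = 9.163e+09.
L_total = 10·log₁₀(9.163e+09) = 99.62 dB.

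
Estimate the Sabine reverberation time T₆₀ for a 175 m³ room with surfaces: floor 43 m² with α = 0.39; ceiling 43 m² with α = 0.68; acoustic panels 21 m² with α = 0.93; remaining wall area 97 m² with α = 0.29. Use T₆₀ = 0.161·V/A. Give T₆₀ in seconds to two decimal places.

0.30 s

Total absorption A = 43·0.39 + 43·0.68 + 21·0.93 + 97·0.29 = 93.67 m² sabins.
T₆₀ = 0.161·V/A = 0.161·175/93.67 = 0.301 s.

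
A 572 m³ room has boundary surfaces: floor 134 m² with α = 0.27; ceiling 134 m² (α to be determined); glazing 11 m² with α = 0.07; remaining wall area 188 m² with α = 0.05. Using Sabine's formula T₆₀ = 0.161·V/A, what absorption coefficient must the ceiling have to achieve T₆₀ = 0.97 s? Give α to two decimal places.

From T₆₀ = 0.161·V/A, the target T₆₀ = 0.97 s needs A = 0.161·572/0.97 = 94.94 m².
Absorption from the other surfaces = 134·0.27 + 11·0.07 + 188·0.05 = 46.35 m², so the ceiling must supply 48.59 m² over 134 m².
α = 48.59/134 = 0.363.

0.36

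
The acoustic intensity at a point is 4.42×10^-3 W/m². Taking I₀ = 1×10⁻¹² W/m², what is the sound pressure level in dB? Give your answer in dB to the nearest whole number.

96 dB

I/I₀ = 4.42×10^-3/10⁻¹² = 4.42×10^9, and L = 10·log₁₀(I/I₀).
L = 10·(0.6454 + 9) = 96.45 dB.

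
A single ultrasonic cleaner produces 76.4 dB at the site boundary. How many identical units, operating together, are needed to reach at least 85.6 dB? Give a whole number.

Need L₁ + 10·log₁₀ N ≥ 85.6, i.e. log₁₀ N ≥ 0.92.
N ≥ 10^(9.2/10) = 8.318, so N = 9.

9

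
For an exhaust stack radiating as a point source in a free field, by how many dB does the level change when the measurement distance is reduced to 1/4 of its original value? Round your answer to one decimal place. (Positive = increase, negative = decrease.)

A point source loses 6 dB per doubling of distance; generally ΔL = −20·log₁₀(r₂/r₁).
ΔL = −20·log₁₀(0.25) = +12.04 dB.

+12.0 dB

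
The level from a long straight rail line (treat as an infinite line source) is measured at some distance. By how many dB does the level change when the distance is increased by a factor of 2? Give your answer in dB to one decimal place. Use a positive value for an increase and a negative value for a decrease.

A line source loses 3 dB per doubling of distance; generally ΔL = −10·log₁₀(r₂/r₁).
ΔL = −10·log₁₀(2) = -3.01 dB.

-3.0 dB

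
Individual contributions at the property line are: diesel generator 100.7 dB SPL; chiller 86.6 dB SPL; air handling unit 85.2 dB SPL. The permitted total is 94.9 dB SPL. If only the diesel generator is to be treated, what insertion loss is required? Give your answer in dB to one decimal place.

The untreated sources together contribute 10^(86.6/10) + 10^(85.2/10) = 7.882e+08, i.e. 88.97 dB SPL.
The limit corresponds to 10^(94.9/10) = 3.090e+09; subtracting the fixed part leaves 2.302e+09 for the diesel generator, i.e. 93.62 dB SPL.
Required insertion loss = 100.7 − 93.62 = 7.08 dB.

7.1 dB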